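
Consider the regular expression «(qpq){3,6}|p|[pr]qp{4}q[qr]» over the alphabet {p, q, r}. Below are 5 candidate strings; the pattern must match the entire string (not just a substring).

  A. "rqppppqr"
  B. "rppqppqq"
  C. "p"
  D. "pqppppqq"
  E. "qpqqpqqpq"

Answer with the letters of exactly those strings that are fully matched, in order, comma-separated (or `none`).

A, C, D, E

A → match
B → no match
C → match
D → match
E → match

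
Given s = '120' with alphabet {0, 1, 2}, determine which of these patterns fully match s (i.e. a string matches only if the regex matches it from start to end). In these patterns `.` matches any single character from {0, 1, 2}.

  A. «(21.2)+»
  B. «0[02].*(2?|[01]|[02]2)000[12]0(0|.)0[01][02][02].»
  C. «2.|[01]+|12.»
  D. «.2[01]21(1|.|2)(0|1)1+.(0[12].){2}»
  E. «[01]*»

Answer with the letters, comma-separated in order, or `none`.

C

A → no match — must start with '21'
B → no match — must start with '0'
C → match
D → no match
E → no match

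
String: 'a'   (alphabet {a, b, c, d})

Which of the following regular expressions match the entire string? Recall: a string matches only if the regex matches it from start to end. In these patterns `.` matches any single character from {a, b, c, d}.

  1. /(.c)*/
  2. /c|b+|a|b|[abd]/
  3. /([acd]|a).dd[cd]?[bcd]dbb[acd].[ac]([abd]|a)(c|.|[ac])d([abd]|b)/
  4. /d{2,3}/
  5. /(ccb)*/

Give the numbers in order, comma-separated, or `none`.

1 → no match
2 → match
3 → no match
4 → no match — must start with 'd'
5 → no match

2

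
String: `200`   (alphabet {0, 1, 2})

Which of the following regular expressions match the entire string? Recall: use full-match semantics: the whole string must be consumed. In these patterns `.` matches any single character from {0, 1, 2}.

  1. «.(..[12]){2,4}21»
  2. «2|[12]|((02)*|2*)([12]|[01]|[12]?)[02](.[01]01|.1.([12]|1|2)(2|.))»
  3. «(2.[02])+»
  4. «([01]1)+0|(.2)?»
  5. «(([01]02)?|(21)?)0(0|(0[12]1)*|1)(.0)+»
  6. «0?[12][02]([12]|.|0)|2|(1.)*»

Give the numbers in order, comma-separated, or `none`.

3, 6

1 → no match — must end with `21`
2 → no match
3 → match
4 → no match
5 → no match
6 → match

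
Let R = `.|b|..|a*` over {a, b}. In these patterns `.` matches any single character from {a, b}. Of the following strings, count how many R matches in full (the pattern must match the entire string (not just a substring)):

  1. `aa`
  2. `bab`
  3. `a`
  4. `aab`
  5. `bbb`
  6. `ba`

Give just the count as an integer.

3

1 → match
2 → no match
3 → match
4 → no match
5 → no match
6 → match
Total matched: 3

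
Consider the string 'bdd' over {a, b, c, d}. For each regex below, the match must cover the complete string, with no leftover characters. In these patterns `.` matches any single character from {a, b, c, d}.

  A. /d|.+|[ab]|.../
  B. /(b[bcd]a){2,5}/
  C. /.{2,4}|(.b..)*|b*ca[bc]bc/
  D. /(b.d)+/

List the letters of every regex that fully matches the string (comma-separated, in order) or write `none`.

A → match
B → no match — must end with 'a'
C → match
D → match

A, C, D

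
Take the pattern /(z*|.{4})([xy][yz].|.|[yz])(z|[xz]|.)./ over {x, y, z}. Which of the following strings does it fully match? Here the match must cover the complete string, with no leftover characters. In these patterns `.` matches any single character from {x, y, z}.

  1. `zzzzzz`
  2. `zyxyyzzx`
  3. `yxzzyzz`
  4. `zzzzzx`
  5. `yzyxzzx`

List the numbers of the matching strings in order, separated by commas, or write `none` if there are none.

1, 3, 4, 5

1 → match
2 → no match
3 → match
4 → match
5 → match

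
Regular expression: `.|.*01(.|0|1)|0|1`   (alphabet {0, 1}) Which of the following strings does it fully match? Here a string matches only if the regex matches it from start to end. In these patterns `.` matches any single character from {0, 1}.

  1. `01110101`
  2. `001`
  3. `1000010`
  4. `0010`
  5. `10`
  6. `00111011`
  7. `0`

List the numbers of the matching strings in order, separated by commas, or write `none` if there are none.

3, 4, 6, 7

1 → no match
2 → no match
3 → match
4 → match
5 → no match
6 → match
7 → match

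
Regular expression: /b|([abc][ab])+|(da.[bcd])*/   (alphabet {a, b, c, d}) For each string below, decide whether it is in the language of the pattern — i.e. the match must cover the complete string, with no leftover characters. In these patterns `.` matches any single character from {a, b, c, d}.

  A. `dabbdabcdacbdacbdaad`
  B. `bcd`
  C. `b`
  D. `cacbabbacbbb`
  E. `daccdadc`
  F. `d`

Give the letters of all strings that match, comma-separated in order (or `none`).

A, C, D, E

A → match
B → no match
C → match
D → match
E → match
F → no match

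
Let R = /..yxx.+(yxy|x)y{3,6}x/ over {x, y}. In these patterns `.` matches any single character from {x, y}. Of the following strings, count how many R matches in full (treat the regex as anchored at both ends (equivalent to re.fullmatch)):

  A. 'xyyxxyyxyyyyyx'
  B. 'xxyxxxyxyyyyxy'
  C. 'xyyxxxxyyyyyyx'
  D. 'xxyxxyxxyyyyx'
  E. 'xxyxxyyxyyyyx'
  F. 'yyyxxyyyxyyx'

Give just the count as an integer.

A → match
B → no match — must end with 'yx'
C → match
D → match
E → match
F → no match
Total matched: 4

4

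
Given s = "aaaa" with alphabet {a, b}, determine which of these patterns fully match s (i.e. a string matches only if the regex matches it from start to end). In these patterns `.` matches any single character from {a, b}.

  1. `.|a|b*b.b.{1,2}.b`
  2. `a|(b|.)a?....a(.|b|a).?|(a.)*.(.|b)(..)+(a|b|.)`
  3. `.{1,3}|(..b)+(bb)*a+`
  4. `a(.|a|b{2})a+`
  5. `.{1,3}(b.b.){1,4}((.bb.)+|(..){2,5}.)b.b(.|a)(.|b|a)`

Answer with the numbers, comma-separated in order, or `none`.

1 → no match
2 → no match
3 → no match
4 → match
5 → no match

4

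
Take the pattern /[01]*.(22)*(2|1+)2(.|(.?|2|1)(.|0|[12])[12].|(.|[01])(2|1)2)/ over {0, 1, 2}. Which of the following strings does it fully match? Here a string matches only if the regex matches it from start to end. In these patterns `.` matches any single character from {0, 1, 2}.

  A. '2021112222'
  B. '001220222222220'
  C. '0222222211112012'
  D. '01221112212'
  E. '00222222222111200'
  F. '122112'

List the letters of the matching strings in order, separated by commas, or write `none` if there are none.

A → no match
B → no match
C → match
D → match
E → no match
F → match

C, D, F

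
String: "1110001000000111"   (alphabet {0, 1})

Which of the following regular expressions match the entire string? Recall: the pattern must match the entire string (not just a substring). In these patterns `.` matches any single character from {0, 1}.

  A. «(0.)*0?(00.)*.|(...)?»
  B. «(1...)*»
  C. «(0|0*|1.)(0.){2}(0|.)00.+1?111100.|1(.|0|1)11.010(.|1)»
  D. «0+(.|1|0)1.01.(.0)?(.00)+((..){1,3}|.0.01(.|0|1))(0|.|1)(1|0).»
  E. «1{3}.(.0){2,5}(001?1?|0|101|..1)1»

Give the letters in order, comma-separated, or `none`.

E

A → no match
B → no match
C → no match
D → no match — must start with "0"
E → match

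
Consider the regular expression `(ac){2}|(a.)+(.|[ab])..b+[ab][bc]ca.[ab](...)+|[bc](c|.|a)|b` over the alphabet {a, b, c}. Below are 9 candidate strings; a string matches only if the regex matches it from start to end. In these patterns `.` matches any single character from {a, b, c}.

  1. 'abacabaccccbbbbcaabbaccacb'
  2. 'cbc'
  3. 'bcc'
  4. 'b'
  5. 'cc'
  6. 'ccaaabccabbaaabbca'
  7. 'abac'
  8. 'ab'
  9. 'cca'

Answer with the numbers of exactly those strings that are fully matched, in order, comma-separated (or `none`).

1 → no match
2 → no match
3 → no match
4 → match
5 → match
6 → no match
7 → no match
8 → no match
9 → no match

4, 5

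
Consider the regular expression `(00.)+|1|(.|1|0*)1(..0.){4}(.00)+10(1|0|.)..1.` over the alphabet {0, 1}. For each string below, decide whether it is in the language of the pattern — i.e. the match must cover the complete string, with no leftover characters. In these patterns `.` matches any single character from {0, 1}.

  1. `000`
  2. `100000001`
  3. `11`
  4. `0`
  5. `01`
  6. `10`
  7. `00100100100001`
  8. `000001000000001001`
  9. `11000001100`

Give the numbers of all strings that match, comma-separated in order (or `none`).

1. `000` → match
2. `100000001` → no match
3. `11` → no match
4. `0` → no match
5. `01` → no match
6. `10` → no match
7 → no match
8 → match
9. `11000001100` → no match

1, 8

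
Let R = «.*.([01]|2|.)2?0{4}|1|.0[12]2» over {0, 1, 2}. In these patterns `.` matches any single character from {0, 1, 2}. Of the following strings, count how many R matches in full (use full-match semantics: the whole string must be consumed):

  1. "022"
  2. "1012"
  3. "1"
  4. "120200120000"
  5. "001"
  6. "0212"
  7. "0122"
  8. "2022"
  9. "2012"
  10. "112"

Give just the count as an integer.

1 → no match
2 → match
3 → match
4 → match
5 → no match
6 → no match
7 → no match
8 → match
9 → match
10 → no match
Total matched: 5

5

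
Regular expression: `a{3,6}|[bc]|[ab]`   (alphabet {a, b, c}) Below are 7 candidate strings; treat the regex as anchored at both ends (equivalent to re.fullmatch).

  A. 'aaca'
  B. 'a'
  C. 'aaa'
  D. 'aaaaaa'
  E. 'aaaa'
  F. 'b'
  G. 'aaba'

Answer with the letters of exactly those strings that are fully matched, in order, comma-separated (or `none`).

B, C, D, E, F

A → no match
B → match
C → match
D → match
E → match
F → match
G → no match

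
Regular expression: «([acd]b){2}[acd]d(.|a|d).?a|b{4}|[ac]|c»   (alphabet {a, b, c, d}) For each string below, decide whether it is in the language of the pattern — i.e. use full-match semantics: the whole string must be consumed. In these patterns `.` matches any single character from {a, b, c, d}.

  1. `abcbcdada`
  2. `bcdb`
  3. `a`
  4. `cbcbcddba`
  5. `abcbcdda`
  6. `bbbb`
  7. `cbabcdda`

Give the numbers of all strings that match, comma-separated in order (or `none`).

1. `abcbcdada` → match
2. `bcdb` → no match
3. `a` → match
4. `cbcbcddba` → match
5. `abcbcdda` → match
6. `bbbb` → match
7. `cbabcdda` → match

1, 3, 4, 5, 6, 7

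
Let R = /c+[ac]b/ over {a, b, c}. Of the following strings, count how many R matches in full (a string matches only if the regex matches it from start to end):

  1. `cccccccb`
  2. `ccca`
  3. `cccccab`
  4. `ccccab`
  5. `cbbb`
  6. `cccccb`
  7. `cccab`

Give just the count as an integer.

5

1. `cccccccb` → match
2. `ccca` → no match — must end with `b`
3. `cccccab` → match
4. `ccccab` → match
5. `cbbb` → no match
6. `cccccb` → match
7. `cccab` → match
Total matched: 5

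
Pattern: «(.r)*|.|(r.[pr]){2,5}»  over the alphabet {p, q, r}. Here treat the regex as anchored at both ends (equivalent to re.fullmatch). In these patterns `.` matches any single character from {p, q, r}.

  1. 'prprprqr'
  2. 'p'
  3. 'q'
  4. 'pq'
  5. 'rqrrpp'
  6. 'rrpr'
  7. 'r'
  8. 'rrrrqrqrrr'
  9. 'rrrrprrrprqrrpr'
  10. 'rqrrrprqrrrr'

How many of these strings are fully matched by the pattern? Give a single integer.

1. 'prprprqr' → match
2. 'p' → match
3. 'q' → match
4. 'pq' → no match
5. 'rqrrpp' → match
6. 'rrpr' → match
7. 'r' → match
8. 'rrrrqrqrrr' → match
9 → match
10. 'rqrrrprqrrrr' → match
Total matched: 9

9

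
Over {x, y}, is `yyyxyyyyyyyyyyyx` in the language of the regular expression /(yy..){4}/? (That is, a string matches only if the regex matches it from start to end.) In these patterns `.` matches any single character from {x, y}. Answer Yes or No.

Yes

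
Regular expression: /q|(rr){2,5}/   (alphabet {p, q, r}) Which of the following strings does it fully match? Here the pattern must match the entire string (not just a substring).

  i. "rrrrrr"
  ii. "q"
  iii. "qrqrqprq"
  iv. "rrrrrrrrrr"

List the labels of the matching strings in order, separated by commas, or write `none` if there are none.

i, ii, iv

i. "rrrrrr" → match
ii. "q" → match
iii. "qrqrqprq" → no match
iv. "rrrrrrrrrr" → match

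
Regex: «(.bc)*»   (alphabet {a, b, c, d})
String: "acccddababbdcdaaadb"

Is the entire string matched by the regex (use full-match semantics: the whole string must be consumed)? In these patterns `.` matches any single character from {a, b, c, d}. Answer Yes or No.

No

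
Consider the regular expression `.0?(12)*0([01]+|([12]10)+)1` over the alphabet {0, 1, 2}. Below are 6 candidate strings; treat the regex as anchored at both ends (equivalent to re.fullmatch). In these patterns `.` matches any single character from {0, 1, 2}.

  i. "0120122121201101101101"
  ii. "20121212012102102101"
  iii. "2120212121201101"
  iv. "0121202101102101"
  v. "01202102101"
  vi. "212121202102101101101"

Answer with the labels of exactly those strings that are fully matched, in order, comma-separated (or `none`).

i → no match
ii → no match
iii → no match
iv → match
v → match
vi → match

iv, v, vi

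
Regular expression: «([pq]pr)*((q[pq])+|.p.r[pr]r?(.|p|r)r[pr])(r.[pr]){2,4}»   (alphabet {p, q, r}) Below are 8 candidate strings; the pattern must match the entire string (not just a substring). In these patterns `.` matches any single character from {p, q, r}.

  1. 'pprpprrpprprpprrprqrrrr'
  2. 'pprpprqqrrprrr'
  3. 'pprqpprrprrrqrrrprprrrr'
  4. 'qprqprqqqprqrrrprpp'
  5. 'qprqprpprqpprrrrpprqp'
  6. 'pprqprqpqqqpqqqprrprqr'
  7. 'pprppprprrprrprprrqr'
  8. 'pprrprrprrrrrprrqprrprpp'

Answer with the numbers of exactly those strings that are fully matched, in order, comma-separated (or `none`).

1, 2, 3, 4, 6, 7, 8

1 → match
2 → match
3 → match
4 → match
5 → no match
6 → match
7 → match
8 → match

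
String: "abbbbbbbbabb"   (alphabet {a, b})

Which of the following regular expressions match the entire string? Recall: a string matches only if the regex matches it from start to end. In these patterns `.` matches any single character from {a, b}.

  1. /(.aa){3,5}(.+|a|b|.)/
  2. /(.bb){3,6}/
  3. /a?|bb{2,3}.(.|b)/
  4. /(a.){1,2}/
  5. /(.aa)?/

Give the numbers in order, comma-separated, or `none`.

2

1 → no match
2 → match
3 → no match
4 → no match
5 → no match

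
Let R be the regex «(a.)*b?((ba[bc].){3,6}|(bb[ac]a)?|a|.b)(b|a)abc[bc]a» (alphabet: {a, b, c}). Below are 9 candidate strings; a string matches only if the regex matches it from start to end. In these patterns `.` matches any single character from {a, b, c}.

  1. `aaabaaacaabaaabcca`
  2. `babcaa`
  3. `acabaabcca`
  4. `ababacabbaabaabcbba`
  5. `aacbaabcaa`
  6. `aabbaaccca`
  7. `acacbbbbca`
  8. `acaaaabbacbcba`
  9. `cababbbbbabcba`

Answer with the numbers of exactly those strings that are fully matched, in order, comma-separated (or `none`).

1, 3

1 → match
2 → no match
3 → match
4 → no match
5 → no match
6 → no match
7 → no match
8 → no match
9 → no match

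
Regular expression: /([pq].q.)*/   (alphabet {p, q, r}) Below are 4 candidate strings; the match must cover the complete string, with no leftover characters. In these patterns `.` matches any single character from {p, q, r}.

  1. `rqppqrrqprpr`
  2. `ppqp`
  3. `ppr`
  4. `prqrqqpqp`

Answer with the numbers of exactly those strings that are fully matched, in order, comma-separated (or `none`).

2

1. `rqppqrrqprpr` → no match
2. `ppqp` → match
3. `ppr` → no match
4. `prqrqqpqp` → no match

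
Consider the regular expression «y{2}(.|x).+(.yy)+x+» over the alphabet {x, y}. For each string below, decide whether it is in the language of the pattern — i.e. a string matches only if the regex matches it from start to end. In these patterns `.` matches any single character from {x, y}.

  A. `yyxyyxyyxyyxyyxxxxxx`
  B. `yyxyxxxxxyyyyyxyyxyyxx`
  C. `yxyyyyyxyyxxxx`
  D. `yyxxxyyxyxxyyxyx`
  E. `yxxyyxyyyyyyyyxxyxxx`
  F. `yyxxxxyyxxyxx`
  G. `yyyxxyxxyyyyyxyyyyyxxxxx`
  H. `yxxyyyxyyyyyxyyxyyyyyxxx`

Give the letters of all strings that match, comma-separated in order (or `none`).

A → match
B → match
C → no match
D → no match
E → no match
F → no match
G → match
H → no match

A, B, G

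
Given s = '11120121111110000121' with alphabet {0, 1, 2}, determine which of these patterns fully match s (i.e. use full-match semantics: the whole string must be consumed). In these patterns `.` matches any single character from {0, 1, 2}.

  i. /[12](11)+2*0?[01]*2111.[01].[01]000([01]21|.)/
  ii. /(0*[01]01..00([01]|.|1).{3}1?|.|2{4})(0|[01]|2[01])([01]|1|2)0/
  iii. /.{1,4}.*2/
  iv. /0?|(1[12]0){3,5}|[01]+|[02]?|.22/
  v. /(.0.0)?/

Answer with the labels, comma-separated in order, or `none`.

i → match
ii → no match — must end with '0'
iii → no match — must end with '2'
iv → no match
v → no match

i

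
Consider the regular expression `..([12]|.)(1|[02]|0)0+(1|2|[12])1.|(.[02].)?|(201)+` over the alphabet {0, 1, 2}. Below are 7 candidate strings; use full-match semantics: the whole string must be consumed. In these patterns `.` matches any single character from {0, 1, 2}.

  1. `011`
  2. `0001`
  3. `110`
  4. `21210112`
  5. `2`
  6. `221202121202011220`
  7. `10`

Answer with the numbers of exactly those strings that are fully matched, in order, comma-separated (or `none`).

1 → no match
2 → no match
3 → no match
4 → match
5 → no match
6 → no match
7 → no match

4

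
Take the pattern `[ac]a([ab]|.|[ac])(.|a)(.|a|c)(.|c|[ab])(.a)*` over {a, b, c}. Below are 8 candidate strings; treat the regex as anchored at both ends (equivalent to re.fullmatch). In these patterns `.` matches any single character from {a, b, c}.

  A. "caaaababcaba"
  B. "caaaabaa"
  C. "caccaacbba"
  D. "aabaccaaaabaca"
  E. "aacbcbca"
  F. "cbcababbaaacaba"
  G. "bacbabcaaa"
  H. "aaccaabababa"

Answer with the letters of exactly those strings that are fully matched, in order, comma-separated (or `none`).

A → no match
B → match
C → no match
D → match
E → match
F → no match
G → no match
H → match

B, D, E, H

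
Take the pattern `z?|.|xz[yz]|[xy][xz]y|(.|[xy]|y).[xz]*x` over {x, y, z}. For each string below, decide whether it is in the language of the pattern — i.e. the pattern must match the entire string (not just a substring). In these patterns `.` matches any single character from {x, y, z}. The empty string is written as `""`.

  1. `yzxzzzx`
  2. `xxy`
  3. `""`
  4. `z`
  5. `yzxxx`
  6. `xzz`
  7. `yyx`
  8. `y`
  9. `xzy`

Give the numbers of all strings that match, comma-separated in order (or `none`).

1, 2, 3, 4, 5, 6, 7, 8, 9

1 → match
2 → match
3 → match
4 → match
5 → match
6 → match
7 → match
8 → match
9 → match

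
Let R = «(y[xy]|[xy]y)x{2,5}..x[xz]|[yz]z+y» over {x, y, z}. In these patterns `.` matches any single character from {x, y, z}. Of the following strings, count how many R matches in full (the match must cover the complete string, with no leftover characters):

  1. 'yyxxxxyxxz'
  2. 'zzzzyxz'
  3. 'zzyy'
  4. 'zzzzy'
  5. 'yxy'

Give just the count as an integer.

1 → match
2 → no match
3 → no match
4 → match
5 → no match
Total matched: 2

2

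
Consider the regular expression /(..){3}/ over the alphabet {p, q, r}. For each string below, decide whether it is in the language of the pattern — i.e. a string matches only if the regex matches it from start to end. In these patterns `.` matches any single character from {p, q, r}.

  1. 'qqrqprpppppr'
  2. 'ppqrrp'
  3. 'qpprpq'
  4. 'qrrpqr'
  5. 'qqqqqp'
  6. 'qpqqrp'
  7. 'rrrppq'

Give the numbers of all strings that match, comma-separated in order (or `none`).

1. 'qqrqprpppppr' → no match
2. 'ppqrrp' → match
3. 'qpprpq' → match
4. 'qrrpqr' → match
5. 'qqqqqp' → match
6. 'qpqqrp' → match
7. 'rrrppq' → match

2, 3, 4, 5, 6, 7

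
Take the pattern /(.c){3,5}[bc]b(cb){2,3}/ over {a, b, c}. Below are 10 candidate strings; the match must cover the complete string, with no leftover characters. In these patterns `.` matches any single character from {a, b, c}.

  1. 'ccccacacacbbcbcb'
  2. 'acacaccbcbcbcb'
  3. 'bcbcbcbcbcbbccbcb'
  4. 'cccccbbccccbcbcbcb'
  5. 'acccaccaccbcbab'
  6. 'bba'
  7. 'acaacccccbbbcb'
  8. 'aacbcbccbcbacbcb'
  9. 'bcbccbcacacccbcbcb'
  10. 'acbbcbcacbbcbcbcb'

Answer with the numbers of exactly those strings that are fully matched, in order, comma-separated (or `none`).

1 → match
2 → match
3 → no match
4 → no match
5 → no match — must end with 'cb'
6 → no match — must end with 'cb'
7 → no match
8 → no match
9 → no match
10 → no match

1, 2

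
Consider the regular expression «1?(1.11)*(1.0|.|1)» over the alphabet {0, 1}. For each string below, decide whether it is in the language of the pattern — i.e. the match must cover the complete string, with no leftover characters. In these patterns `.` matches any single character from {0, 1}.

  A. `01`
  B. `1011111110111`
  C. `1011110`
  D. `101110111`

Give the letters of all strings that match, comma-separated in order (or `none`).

A → no match
B → match
C → match
D → match

B, C, D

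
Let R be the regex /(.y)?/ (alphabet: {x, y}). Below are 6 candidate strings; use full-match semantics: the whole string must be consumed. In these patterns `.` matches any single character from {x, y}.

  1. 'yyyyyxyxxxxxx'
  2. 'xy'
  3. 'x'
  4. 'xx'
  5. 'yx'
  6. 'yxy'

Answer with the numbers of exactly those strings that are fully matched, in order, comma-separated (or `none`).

2

1 → no match
2. 'xy' → match
3. 'x' → no match
4. 'xx' → no match
5. 'yx' → no match
6. 'yxy' → no match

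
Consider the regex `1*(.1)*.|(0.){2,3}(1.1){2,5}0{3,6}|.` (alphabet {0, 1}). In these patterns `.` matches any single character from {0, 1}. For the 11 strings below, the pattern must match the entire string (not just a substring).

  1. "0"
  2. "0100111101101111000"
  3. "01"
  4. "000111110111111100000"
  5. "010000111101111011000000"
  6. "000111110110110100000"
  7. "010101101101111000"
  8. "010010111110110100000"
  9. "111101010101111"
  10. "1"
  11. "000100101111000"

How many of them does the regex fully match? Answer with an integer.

9

1 → match
2 → match
3 → no match
4 → match
5 → no match
6 → match
7 → match
8 → match
9 → match
10 → match
11 → match
Total matched: 9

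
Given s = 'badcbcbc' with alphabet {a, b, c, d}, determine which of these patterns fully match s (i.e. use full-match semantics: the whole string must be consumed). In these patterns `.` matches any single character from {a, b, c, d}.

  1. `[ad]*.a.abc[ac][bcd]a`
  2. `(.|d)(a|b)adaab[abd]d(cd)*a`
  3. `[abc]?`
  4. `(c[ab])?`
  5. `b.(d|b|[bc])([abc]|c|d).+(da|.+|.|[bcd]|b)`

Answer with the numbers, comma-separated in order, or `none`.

5

1 → no match — must end with 'a'
2 → no match — must end with 'a'
3 → no match
4 → no match
5 → match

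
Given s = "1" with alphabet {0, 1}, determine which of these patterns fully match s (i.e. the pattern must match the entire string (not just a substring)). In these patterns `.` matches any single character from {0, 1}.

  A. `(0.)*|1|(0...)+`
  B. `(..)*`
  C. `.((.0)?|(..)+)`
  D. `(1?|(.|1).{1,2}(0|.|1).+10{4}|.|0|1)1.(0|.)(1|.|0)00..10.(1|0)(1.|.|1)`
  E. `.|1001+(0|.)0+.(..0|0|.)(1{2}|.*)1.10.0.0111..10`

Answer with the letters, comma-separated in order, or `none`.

A, C, E

A → match
B → no match
C → match
D → no match
E → match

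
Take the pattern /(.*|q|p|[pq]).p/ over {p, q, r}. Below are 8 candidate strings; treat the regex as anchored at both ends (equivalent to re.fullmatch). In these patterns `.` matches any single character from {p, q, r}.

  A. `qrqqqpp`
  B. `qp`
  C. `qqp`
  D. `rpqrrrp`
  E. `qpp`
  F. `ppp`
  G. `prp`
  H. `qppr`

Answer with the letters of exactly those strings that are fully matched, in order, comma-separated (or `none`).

A → match
B → match
C → match
D → match
E → match
F → match
G → match
H → no match — must end with `p`

A, B, C, D, E, F, G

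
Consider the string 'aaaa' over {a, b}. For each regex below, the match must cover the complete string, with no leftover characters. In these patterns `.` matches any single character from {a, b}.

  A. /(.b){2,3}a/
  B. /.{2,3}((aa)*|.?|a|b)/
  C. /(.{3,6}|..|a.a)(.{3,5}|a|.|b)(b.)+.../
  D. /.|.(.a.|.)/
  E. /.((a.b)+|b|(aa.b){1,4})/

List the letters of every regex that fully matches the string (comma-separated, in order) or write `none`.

A → no match — must end with 'ba'
B → match
C → no match
D → match
E → no match — must end with 'b'

B, D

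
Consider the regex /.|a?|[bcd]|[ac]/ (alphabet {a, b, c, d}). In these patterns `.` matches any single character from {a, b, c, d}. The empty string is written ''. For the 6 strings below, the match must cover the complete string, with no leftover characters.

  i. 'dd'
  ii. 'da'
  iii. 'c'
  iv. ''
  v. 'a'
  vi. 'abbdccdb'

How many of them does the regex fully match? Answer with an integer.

i → no match
ii → no match
iii → match
iv → match
v → match
vi → no match
Total matched: 3

3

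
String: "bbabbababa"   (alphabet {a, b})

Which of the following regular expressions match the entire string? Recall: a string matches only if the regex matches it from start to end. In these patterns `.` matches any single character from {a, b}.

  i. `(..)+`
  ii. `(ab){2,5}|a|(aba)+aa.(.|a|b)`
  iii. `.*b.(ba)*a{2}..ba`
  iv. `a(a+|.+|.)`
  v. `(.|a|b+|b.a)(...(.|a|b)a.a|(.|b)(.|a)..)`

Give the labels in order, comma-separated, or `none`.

i → match
ii → no match
iii → no match
iv → no match — must start with "a"
v → match

i, v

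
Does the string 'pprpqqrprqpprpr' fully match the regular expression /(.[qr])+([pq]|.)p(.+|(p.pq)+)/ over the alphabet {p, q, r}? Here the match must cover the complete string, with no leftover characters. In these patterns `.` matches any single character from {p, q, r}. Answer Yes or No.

No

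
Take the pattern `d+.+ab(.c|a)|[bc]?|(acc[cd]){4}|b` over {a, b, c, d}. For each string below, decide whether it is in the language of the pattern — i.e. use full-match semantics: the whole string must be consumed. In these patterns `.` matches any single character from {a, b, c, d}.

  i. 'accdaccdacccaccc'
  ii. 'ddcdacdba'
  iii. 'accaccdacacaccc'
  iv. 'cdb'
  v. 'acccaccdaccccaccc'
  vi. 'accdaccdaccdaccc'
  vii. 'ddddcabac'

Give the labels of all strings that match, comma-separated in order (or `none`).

i, vi, vii

i → match
ii → no match
iii → no match
iv → no match
v → no match
vi → match
vii → match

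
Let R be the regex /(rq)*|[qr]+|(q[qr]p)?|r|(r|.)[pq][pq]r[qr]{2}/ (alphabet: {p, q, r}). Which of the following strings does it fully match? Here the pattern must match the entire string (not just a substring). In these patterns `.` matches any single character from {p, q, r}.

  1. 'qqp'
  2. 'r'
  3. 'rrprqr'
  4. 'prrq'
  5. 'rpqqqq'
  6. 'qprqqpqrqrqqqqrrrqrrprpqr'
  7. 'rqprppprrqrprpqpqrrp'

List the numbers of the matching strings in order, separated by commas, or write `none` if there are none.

1, 2

1 → match
2 → match
3 → no match
4 → no match
5 → no match
6 → no match
7 → no match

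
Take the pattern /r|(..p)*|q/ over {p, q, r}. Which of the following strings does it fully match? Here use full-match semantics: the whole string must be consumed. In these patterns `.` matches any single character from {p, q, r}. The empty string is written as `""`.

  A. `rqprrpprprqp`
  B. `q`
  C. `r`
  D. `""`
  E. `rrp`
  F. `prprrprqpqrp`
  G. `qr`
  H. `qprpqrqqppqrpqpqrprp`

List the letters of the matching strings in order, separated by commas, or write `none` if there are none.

A → match
B → match
C → match
D → match
E → match
F → match
G → no match
H → no match

A, B, C, D, E, F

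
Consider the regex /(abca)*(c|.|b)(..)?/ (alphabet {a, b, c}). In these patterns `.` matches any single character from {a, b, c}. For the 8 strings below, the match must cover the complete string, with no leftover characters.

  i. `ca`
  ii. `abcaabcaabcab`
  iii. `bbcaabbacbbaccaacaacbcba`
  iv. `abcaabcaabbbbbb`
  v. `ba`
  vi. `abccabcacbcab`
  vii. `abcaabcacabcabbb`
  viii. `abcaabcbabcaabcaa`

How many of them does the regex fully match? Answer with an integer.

i → no match
ii → match
iii → no match
iv → no match
v → no match
vi → no match
vii → no match
viii → no match
Total matched: 1

1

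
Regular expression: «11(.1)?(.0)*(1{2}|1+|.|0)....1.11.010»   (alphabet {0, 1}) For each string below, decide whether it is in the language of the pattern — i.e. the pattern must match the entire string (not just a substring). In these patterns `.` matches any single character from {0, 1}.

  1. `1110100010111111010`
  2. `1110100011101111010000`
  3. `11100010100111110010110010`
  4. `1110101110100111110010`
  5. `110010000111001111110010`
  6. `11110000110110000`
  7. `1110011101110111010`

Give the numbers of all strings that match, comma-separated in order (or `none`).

1 → match
2 → no match — must end with `010`
3 → no match
4 → no match
5 → no match
6 → no match — must end with `010`
7 → no match

1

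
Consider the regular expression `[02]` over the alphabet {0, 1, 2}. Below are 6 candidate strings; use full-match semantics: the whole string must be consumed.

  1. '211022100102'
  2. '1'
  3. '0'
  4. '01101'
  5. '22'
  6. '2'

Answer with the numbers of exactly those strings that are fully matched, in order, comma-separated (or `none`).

1 → no match
2 → no match
3 → match
4 → no match
5 → no match
6 → match

3, 6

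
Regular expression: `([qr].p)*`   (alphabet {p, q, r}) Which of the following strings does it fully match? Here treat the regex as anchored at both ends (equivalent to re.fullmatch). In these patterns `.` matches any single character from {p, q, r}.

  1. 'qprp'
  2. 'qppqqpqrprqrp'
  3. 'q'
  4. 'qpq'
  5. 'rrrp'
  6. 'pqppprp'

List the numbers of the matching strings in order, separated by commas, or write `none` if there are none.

none

1 → no match
2 → no match
3 → no match
4 → no match
5 → no match
6 → no match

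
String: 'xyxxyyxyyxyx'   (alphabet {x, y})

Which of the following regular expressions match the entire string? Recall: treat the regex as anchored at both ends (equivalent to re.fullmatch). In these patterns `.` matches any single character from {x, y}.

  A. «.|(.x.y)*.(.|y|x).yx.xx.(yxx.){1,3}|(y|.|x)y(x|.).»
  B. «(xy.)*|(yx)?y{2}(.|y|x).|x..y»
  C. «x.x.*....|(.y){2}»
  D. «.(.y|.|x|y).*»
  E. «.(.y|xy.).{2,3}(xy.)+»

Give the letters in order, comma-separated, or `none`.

A → no match
B → match
C → match
D → match
E → no match

B, C, D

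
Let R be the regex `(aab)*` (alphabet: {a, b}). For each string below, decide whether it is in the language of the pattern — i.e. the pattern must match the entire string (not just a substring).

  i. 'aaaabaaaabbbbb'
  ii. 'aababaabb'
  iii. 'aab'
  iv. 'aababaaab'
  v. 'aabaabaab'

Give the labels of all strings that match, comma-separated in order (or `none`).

iii, v

i → no match
ii → no match
iii → match
iv → no match
v → match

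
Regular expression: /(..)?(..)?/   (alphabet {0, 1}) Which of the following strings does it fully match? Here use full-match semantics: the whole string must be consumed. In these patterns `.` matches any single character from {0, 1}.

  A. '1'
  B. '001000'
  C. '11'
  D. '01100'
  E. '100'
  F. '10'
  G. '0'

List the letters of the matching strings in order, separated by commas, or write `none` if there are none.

C, F

A → no match
B → no match
C → match
D → no match
E → no match
F → match
G → no match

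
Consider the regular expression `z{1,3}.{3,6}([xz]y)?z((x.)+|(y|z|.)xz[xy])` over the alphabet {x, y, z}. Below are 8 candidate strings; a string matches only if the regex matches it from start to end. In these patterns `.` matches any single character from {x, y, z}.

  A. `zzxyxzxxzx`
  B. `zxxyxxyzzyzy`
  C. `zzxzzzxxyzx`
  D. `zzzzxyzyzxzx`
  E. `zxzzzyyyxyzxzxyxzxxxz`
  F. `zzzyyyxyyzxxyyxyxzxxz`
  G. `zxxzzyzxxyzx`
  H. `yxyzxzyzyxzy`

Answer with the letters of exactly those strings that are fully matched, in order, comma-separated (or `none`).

A → match
B → no match
C → no match
D → no match
E → no match
F → no match
G → no match
H → no match — must start with `z`

A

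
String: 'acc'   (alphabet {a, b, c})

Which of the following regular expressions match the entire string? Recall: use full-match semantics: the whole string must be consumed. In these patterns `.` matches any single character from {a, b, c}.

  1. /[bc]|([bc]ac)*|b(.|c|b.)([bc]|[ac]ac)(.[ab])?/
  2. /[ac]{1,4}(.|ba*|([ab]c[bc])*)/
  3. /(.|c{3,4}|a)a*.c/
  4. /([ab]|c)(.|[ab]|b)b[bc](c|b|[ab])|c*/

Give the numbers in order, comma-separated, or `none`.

1 → no match
2 → match
3 → match
4 → no match

2, 3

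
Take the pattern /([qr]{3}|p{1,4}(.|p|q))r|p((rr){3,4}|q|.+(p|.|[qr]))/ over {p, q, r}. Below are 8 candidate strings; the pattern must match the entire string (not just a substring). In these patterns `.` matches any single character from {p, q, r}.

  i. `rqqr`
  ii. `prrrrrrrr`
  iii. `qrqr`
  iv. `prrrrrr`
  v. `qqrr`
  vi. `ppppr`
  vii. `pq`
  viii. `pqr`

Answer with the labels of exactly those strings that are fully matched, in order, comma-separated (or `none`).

i, ii, iii, iv, v, vi, vii, viii

i → match
ii → match
iii → match
iv → match
v → match
vi → match
vii → match
viii → match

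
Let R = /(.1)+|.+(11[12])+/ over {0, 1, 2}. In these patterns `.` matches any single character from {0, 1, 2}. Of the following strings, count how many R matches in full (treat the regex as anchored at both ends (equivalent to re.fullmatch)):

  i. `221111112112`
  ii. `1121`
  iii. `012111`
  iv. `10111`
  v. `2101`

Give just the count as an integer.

i → match
ii → match
iii → match
iv → match
v → match
Total matched: 5

5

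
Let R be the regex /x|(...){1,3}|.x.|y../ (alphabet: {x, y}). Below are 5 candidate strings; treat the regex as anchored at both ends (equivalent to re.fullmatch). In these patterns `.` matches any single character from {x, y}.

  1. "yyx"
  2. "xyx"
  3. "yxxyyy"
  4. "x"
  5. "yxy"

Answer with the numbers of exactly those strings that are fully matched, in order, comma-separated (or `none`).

1 → match
2 → match
3 → match
4 → match
5 → match

1, 2, 3, 4, 5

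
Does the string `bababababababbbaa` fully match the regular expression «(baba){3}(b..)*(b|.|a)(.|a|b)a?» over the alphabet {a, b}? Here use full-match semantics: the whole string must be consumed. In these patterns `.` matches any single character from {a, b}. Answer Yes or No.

Yes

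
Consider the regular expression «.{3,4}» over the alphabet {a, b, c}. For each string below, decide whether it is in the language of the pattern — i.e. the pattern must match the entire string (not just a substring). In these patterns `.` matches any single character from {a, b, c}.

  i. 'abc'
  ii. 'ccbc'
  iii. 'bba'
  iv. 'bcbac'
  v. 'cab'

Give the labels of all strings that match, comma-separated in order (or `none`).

i, ii, iii, v

i → match
ii → match
iii → match
iv → no match
v → match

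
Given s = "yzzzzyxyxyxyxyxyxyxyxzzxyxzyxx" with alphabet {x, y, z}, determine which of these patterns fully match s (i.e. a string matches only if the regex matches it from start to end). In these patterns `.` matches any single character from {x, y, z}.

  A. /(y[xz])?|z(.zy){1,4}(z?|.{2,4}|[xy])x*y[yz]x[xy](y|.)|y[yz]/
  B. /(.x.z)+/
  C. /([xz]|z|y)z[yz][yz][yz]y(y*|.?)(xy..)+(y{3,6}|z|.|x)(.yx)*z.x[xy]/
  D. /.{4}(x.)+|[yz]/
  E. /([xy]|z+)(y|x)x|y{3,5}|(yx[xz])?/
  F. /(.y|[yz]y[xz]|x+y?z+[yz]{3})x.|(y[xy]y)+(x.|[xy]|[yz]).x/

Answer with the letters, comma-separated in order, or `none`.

C

A → no match
B → no match — must end with "z"
C → match
D → no match
E → no match
F → no match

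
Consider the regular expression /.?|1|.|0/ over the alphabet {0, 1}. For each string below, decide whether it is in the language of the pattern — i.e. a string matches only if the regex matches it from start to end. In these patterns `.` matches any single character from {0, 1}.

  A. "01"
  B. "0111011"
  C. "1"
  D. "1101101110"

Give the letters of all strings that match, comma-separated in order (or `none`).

A → no match
B → no match
C → match
D → no match

C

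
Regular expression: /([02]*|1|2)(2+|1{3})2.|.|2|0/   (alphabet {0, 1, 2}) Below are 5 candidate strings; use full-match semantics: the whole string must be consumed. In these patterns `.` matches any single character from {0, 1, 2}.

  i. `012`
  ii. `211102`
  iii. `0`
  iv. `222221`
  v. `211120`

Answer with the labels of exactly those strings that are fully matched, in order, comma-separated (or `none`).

i → no match
ii → no match
iii → match
iv → match
v → match

iii, iv, v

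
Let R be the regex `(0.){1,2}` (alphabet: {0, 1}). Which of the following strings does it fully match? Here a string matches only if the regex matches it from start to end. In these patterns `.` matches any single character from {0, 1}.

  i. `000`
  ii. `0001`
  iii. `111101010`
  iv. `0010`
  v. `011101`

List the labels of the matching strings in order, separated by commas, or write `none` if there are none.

i → no match
ii → match
iii → no match — must start with `0`
iv → no match
v → no match

ii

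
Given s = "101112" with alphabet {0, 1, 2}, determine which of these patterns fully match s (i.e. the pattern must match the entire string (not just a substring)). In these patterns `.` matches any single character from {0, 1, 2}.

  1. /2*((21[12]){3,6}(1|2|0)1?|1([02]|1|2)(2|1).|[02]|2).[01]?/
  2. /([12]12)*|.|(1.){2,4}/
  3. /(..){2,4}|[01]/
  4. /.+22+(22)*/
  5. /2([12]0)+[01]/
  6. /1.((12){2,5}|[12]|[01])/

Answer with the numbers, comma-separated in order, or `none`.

1 → no match
2 → match
3 → match
4 → no match
5 → no match — must start with "2"
6 → no match

2, 3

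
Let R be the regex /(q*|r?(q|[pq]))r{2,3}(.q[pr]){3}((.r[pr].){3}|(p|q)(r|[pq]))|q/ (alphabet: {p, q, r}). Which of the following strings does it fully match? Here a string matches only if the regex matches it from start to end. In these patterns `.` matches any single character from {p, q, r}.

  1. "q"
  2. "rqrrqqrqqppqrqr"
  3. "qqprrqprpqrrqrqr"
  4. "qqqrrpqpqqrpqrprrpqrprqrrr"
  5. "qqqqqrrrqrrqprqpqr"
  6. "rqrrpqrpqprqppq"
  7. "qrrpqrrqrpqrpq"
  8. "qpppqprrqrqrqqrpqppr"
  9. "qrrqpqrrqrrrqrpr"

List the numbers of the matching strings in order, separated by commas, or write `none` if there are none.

1 → match
2 → match
3 → no match
4 → match
5 → match
6 → match
7 → match
8 → no match
9 → no match

1, 2, 4, 5, 6, 7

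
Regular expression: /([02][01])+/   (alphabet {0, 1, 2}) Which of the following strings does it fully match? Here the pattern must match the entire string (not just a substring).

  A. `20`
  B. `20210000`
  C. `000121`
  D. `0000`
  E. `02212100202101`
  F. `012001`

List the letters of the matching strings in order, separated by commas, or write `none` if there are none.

A, B, C, D, F

A → match
B → match
C → match
D → match
E → no match
F → match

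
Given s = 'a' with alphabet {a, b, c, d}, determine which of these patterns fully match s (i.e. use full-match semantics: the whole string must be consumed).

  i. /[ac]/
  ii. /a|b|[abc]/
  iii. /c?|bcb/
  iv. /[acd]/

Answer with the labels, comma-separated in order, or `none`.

i, ii, iv

i → match
ii → match
iii → no match
iv → match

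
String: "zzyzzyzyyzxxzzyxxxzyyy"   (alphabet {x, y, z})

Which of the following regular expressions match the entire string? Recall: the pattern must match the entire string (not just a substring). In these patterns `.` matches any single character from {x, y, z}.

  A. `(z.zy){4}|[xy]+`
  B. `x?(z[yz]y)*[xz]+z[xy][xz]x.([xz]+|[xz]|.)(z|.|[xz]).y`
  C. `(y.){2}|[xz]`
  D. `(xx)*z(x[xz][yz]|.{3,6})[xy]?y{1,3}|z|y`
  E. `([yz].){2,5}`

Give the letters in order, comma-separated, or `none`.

A → no match
B → match
C → no match
D → no match
E → no match

B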